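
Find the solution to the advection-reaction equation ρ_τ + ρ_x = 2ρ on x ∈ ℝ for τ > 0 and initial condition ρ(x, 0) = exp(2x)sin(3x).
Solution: Substitute ρ = exp(2x)u.
Then ρ_x = exp(2x)(u_x + 2u), ρ_τ = exp(2x)u_τ; substituting and dividing by exp(2x), the lower-order terms cancel: u_τ + u_x = 0 (standard advection equation).
Data for u: u(x,0) = exp(-2x)ρ(x,0) = sin(3x).
By characteristics (dx/dτ = 1), u(x,τ) = f(x - τ) with f = u(·, 0).
So u(x,τ) = sin(3x - 3τ), and ρ(x,τ) = exp(2x)u(x,τ).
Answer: ρ(x, τ) = exp(2x)sin(3x - 3τ)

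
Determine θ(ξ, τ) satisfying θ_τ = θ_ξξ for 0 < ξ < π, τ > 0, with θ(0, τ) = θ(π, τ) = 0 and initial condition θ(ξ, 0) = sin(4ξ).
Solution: Using separation of variables θ = X(ξ)G(τ):
Eigenfunctions: sin(nξ), n = 1, 2, 3, ...
General solution: θ(ξ, τ) = Σ c_n sin(nξ) exp(-n² τ)
Matching θ(ξ,0) = sin(4ξ) term by term: c_4=1.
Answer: θ(ξ, τ) = exp(-16τ)sin(4ξ)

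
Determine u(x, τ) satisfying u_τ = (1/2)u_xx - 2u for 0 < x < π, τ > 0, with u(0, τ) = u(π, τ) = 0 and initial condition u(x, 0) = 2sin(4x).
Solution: Substitute u = exp(-2τ)w, i.e. w = exp(2τ)u.
By the product rule, u_τ = exp(-2τ)(w_τ - 2w), u_xx = exp(-2τ)w_xx.
Substituting into the PDE and dividing by exp(-2τ): w_τ - 2w = (1/2)w_xx - 2w.
The lower-order terms cancel, leaving the standard heat equation w_τ = (1/2)w_xx.
Initial data for w: w(x,0) = u(x,0) = 2sin(4x). The boundary conditions carry over: w(0,τ) = w(π,τ) = 0.
Solve for w:
  Using separation of variables w = X(x)T(τ):
  Eigenfunctions: sin(nx), n = 1, 2, 3, ...
  General solution: w(x, τ) = Σ c_n sin(nx) exp(-n² τ/2)
  Matching w(x,0) = 2sin(4x) term by term: c_4=2.
Hence w(x,τ) = 2exp(-8τ)sin(4x).
Transform back: u(x,τ) = exp(-2τ)w(x,τ).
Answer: u(x, τ) = 2exp(-10τ)sin(4x)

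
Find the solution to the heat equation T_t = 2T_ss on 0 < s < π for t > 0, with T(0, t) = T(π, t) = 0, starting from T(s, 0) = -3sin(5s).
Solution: Using separation of variables T = X(s)G(t):
Eigenfunctions: sin(ns), n = 1, 2, 3, ...
General solution: T(s, t) = Σ c_n sin(ns) exp(-2n² t)
Matching T(s,0) = -3sin(5s) term by term: c_5=-3.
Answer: T(s, t) = -3exp(-50t)sin(5s)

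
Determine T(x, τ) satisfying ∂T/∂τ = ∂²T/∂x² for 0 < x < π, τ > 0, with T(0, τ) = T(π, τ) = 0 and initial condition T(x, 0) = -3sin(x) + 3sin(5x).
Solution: Using separation of variables T = X(x)G(τ):
Eigenfunctions: sin(nx), n = 1, 2, 3, ...
General solution: T(x, τ) = Σ c_n sin(nx) exp(-n² τ)
Matching T(x,0) = -3sin(x) + 3sin(5x) term by term: c_1=-3, c_5=3.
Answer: T(x, τ) = -3exp(-τ)sin(x) + 3exp(-25τ)sin(5x)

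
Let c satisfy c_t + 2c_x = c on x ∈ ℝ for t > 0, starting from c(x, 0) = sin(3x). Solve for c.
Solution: Substitute c = exp(t)u, i.e. u = exp(-t)c.
By the product rule, c_t = exp(t)(u_t + u), c_x = exp(t)u_x.
Substituting into the PDE and dividing by exp(t): u_t + u + 2u_x = u.
The lower-order terms cancel, leaving the standard advection equation u_t + 2u_x = 0.
Initial data for u: u(x,0) = c(x,0) = sin(3x).
Solve for u:
  By method of characteristics (waves move right with speed 2):
  Along characteristics x - 2t = const, u is constant, so u(x,t) = f(x - 2t) with f = u(·, 0).
Hence u(x,t) = -sin(6t - 3x).
Transform back: c(x,t) = exp(t)u(x,t).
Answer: c(x, t) = -exp(t)sin(6t - 3x)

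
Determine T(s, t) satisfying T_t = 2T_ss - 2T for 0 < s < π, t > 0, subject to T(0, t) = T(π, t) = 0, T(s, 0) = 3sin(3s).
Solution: Substitute T = exp(-2t)u.
Then T_t = exp(-2t)(u_t - 2u), T_ss = exp(-2t)u_ss; substituting and dividing by exp(-2t), the lower-order terms cancel: u_t = 2u_ss (standard heat equation).
Data for u: u(s,0) = T(s,0) = 3sin(3s). The boundary conditions carry over: u(0,t) = u(π,t) = 0.
Separating variables: u = Σ c_n exp(-2n²t) sin(ns). From u(s,0) = 3sin(3s): c_3=3.
So u(s,t) = 3exp(-18t)sin(3s), and T(s,t) = exp(-2t)u(s,t).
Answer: T(s, t) = 3exp(-20t)sin(3s)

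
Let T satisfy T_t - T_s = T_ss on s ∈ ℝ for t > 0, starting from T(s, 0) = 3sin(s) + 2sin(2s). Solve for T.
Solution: Change to a moving frame: let η = s + t, σ = t and write T(s,t) = u(η,σ).
By the chain rule T_t = u_σ + u_η, T_s = u_η, T_ss = u_ηη.
Then T_t - T_s = u_σ: the advection term cancels and the PDE becomes the heat equation u_σ = u_ηη on η ∈ ℝ.
Initial data: u(η,0) = T(η,0) = 3sin(η) + 2sin(2η).
On η ∈ ℝ each mode satisfies (sin(nη))″ = -n² sin(nη), so exp(-n²σ) sin(nη) solves the heat equation; by superposition u(η,σ) = Σ c_n exp(-n²σ) sin(nη).
Reading off the coefficients: c_1=3, c_2=2, so u(η,σ) = 3exp(-σ)sin(η) + 2exp(-4σ)sin(2η).
Substituting back η = s + t, σ = t: T(s,t) = u(s + t, t).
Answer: T(s, t) = 3exp(-t)sin(s + t) + 2exp(-4t)sin(2s + 2t)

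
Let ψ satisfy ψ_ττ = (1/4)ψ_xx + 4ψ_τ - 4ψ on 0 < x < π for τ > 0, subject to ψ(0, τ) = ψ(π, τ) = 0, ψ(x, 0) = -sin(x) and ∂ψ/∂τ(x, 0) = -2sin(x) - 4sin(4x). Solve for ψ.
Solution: Substitute ψ = exp(2τ)u, i.e. u = exp(-2τ)ψ.
By the product rule, ψ_τ = exp(2τ)(u_τ + 2u), ψ_ττ = exp(2τ)(u_ττ + 4u_τ + 4u), ψ_xx = exp(2τ)u_xx.
Substituting into the PDE and dividing by exp(2τ): u_ττ + 4u_τ + 4u = (1/4)u_xx + 4(u_τ + 2u) - 4u.
The lower-order terms cancel, leaving the standard wave equation u_ττ = (1/4)u_xx.
Initial data for u: u(x,0) = ψ(x,0) = -sin(x); u_τ(x,0) = ψ_τ(x,0) - 2ψ(x,0) = -4sin(4x). The boundary conditions carry over: u(0,τ) = u(π,τ) = 0.
Solve for u:
  Using separation of variables u = X(x)T(τ):
  Eigenfunctions: sin(nx), n = 1, 2, 3, ...
  General solution: u(x, τ) = Σ [A_n cos(n τ/2) + B_n sin(n τ/2)] sin(nx)
  From u(x,0) = -sin(x): A_1=-1. From u_τ(x,0) = -4sin(4x), using u_τ(x,0) = Σ ω_n B_n sin(nx) with ω_n = n/2: B_4 = (-4)/2 = -2.
Hence u(x,τ) = -sin(x)cos(τ/2) - 2sin(4x)sin(2τ).
Transform back: ψ(x,τ) = exp(2τ)u(x,τ).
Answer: ψ(x, τ) = -exp(2τ)sin(x)cos(τ/2) - 2exp(2τ)sin(4x)sin(2τ)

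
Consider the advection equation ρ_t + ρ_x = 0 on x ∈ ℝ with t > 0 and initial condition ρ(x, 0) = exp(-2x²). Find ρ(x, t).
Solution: By characteristics (dx/dt = 1), ρ(x,t) = f(x - t) with f = ρ(·, 0).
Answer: ρ(x, t) = exp(-2(-t + x)²)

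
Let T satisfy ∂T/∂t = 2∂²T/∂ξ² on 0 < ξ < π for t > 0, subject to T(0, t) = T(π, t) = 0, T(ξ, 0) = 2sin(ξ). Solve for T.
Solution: Separating variables: T = Σ c_n exp(-2n²t) sin(nξ). From T(ξ,0) = 2sin(ξ): c_1=2.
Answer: T(ξ, t) = 2exp(-2t)sin(ξ)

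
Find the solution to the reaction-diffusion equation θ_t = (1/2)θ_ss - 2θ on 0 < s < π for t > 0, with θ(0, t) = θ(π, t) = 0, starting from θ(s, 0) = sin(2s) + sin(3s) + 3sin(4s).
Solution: Substitute θ = exp(-2t)u, i.e. u = exp(2t)θ.
By the product rule, θ_t = exp(-2t)(u_t - 2u), θ_ss = exp(-2t)u_ss.
Substituting into the PDE and dividing by exp(-2t): u_t - 2u = (1/2)u_ss - 2u.
The lower-order terms cancel, leaving the standard heat equation u_t = (1/2)u_ss.
Initial data for u: u(s,0) = θ(s,0) = sin(2s) + sin(3s) + 3sin(4s). The boundary conditions carry over: u(0,t) = u(π,t) = 0.
Solve for u:
  Using separation of variables u = X(s)G(t):
  Eigenfunctions: sin(ns), n = 1, 2, 3, ...
  General solution: u(s, t) = Σ c_n sin(ns) exp(-n² t/2)
  Matching u(s,0) = sin(2s) + sin(3s) + 3sin(4s) term by term: c_2=1, c_3=1, c_4=3.
Hence u(s,t) = exp(-2t)sin(2s) + 3exp(-8t)sin(4s) + exp(-9t/2)sin(3s).
Transform back: θ(s,t) = exp(-2t)u(s,t).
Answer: θ(s, t) = exp(-4t)sin(2s) + 3exp(-10t)sin(4s) + exp(-13t/2)sin(3s)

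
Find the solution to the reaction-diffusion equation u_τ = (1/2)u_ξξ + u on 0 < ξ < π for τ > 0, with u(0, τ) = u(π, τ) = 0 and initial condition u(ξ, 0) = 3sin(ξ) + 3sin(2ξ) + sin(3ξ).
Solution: Substitute u = exp(τ)w, i.e. w = exp(-τ)u.
By the product rule, u_τ = exp(τ)(w_τ + w), u_ξξ = exp(τ)w_ξξ.
Substituting into the PDE and dividing by exp(τ): w_τ + w = (1/2)w_ξξ + w.
The lower-order terms cancel, leaving the standard heat equation w_τ = (1/2)w_ξξ.
Initial data for w: w(ξ,0) = u(ξ,0) = 3sin(ξ) + 3sin(2ξ) + sin(3ξ). The boundary conditions carry over: w(0,τ) = w(π,τ) = 0.
Solve for w:
  Using separation of variables w = X(ξ)T(τ):
  Eigenfunctions: sin(nξ), n = 1, 2, 3, ...
  General solution: w(ξ, τ) = Σ c_n sin(nξ) exp(-n² τ/2)
  Matching w(ξ,0) = 3sin(ξ) + 3sin(2ξ) + sin(3ξ) term by term: c_1=3, c_2=3, c_3=1.
Hence w(ξ,τ) = 3exp(-2τ)sin(2ξ) + 3exp(-τ/2)sin(ξ) + exp(-9τ/2)sin(3ξ).
Transform back: u(ξ,τ) = exp(τ)w(ξ,τ).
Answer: u(ξ, τ) = 3exp(τ/2)sin(ξ) + 3exp(-τ)sin(2ξ) + exp(-7τ/2)sin(3ξ)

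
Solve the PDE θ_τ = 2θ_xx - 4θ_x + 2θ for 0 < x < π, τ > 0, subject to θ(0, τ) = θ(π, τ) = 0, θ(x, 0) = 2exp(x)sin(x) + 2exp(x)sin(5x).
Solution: Substitute θ = exp(x)u.
Then θ_x = exp(x)(u_x + u), θ_xx = exp(x)(u_xx + 2u_x + u), θ_τ = exp(x)u_τ; substituting and dividing by exp(x), the lower-order terms cancel: u_τ = 2u_xx (standard heat equation).
Data for u: u(x,0) = exp(-x)θ(x,0) = 2sin(x) + 2sin(5x). The boundary conditions carry over: u(0,τ) = u(π,τ) = 0.
Separating variables: u = Σ c_n exp(-2n²τ) sin(nx). From u(x,0) = 2sin(x) + 2sin(5x): c_1=2, c_5=2.
So u(x,τ) = 2exp(-2τ)sin(x) + 2exp(-50τ)sin(5x), and θ(x,τ) = exp(x)u(x,τ).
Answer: θ(x, τ) = 2exp(x)exp(-2τ)sin(x) + 2exp(x)exp(-50τ)sin(5x)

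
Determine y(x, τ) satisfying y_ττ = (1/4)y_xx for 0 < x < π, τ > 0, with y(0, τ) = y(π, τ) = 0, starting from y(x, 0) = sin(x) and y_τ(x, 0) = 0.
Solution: Separating variables: y = Σ [A_n cos(ω_n τ) + B_n sin(ω_n τ)] sin(nx), ω_n = n/2. From ICs: A_1=1.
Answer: y(x, τ) = sin(x)cos(τ/2)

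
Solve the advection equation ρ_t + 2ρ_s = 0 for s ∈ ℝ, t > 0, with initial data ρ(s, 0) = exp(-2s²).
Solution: By method of characteristics (waves move right with speed 2):
Along characteristics s - 2t = const, ρ is constant, so ρ(s,t) = f(s - 2t) with f = ρ(·, 0).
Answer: ρ(s, t) = exp(-2(s - 2t)²)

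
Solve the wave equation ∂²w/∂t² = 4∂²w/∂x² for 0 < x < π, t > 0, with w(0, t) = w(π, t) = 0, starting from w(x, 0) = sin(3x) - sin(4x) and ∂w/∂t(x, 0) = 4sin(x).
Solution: Separating variables: w = Σ [A_n cos(ω_n t) + B_n sin(ω_n t)] sin(nx), ω_n = 2n. From ICs (B_n = velocity coefficient / ω_n): A_3=1, A_4=-1, B_1=2.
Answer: w(x, t) = 2sin(2t)sin(x) + sin(3x)cos(6t) - sin(4x)cos(8t)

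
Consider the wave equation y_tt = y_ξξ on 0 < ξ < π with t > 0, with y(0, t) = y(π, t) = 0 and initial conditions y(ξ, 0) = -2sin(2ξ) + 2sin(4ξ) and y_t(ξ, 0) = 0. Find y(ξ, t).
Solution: Separating variables: y = Σ [A_n cos(ω_n t) + B_n sin(ω_n t)] sin(nξ), ω_n = n. From ICs: A_2=-2, A_4=2.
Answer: y(ξ, t) = -2sin(2ξ)cos(2t) + 2sin(4ξ)cos(4t)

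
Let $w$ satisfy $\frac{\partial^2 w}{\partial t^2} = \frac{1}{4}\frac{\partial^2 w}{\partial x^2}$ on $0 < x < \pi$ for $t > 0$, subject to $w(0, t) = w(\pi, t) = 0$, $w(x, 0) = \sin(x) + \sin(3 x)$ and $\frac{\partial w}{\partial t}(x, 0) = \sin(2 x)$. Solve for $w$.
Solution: Separating variables: $w = \sum [A_n \cos(\omega_n t) + B_n \sin(\omega_n t)] \sin(nx)$, $\omega_n = n/2$. From ICs ($B_n$ = velocity coefficient / $\omega_n$): $A_1=1, A_3=1, B_2=1$.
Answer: $w(x, t) = \sin(t) \sin(2 x) + \sin(x) \cos(t/2) + \sin(3 x) \cos(3 t/2)$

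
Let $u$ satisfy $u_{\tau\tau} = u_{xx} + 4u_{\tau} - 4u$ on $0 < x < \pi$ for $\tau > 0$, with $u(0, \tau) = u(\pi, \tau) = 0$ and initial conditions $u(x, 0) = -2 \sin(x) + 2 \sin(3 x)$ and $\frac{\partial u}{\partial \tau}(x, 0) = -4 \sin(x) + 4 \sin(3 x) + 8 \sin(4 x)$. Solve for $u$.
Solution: Substitute $u = e^{2\tau}w$.
Then $u_{\tau} = e^{2\tau}(w_{\tau} + 2w)$, $u_{\tau\tau} = e^{2\tau}(w_{\tau\tau} + 4w_{\tau} + 4w)$, $u_{xx} = e^{2\tau}w_{xx}$; substituting and dividing by $e^{2\tau}$, the lower-order terms cancel: $w_{\tau\tau} = w_{xx}$ (standard wave equation).
Data for $w$: $w(x,0) = u(x,0) = -2 \sin(x) + 2 \sin(3 x)$; $w_{\tau}(x,0) = u_{\tau}(x,0) - 2u(x,0) = 8 \sin(4 x)$. The boundary conditions carry over: $w(0,\tau) = w(\pi,\tau) = 0$.
Separating variables: $w = \sum [A_n \cos(\omega_n \tau) + B_n \sin(\omega_n \tau)] \sin(nx)$, $\omega_n = n$. From ICs ($B_n$ = velocity coefficient / $\omega_n$): $A_1=-2, A_3=2, B_4=2$.
So $w(x,\tau) = -2 \sin(x) \cos(\tau) + 2 \sin(3 x) \cos(3 \tau) + 2 \sin(4 x) \sin(4 \tau)$, and $u(x,\tau) = e^{2\tau}w(x,\tau)$.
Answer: $u(x, \tau) = 2 e^{2 \tau} \sin(4 \tau) \sin(4 x) - 2 e^{2 \tau} \sin(x) \cos(\tau) + 2 e^{2 \tau} \sin(3 x) \cos(3 \tau)$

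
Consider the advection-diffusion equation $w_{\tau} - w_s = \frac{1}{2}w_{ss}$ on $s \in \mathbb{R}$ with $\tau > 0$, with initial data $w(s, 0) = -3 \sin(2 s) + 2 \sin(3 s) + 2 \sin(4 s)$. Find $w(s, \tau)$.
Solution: Moving frame: $\eta = s + \tau$, $\sigma = \tau$, $w = u(\eta,\sigma)$, so $w_{\tau} = u_{\sigma} + u_{\eta}$ and $w_{ss} = u_{\eta\eta}$.
Hence $w_{\tau} - w_s = u_{\sigma}$ and the PDE becomes the heat equation $u_{\sigma} = \frac{1}{2}u_{\eta\eta}$ on $\eta \in \mathbb{R}$.
Initial data: $u(\eta,0) = w(\eta,0) = -3 \sin(2 \eta) + 2 \sin(3 \eta) + 2 \sin(4 \eta)$. Each mode $\sin(n\eta)$ decays as $e^{-n^2\sigma/2}$ on $\mathbb{R}$, so $u(\eta,\sigma) = \sum c_n e^{-n^2\sigma/2} \sin(n\eta)$ with $c_2=-3, c_3=2, c_4=2$: $u(\eta,\sigma) = -3 e^{-2 \sigma} \sin(2 \eta) + 2 e^{-8 \sigma} \sin(4 \eta) + 2 e^{-9 \sigma/2} \sin(3 \eta)$.
Substituting back: $w(s,\tau) = u(s + \tau, \tau)$.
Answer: $w(s, \tau) = -3 e^{-2 \tau} \sin(2 \tau + 2 s) + 2 e^{-8 \tau} \sin(4 \tau + 4 s) + 2 e^{-9 \tau/2} \sin(3 \tau + 3 s)$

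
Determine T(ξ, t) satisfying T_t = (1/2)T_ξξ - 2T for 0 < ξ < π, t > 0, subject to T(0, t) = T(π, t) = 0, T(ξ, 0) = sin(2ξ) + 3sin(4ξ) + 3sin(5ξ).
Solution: Substitute T = exp(-2t)u, i.e. u = exp(2t)T.
By the product rule, T_t = exp(-2t)(u_t - 2u), T_ξξ = exp(-2t)u_ξξ.
Substituting into the PDE and dividing by exp(-2t): u_t - 2u = (1/2)u_ξξ - 2u.
The lower-order terms cancel, leaving the standard heat equation u_t = (1/2)u_ξξ.
Initial data for u: u(ξ,0) = T(ξ,0) = sin(2ξ) + 3sin(4ξ) + 3sin(5ξ). The boundary conditions carry over: u(0,t) = u(π,t) = 0.
Solve for u:
  Using separation of variables u = X(ξ)G(t):
  Eigenfunctions: sin(nξ), n = 1, 2, 3, ...
  General solution: u(ξ, t) = Σ c_n sin(nξ) exp(-n² t/2)
  Matching u(ξ,0) = sin(2ξ) + 3sin(4ξ) + 3sin(5ξ) term by term: c_2=1, c_4=3, c_5=3.
Hence u(ξ,t) = exp(-2t)sin(2ξ) + 3exp(-8t)sin(4ξ) + 3exp(-25t/2)sin(5ξ).
Transform back: T(ξ,t) = exp(-2t)u(ξ,t).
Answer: T(ξ, t) = exp(-4t)sin(2ξ) + 3exp(-10t)sin(4ξ) + 3exp(-29t/2)sin(5ξ)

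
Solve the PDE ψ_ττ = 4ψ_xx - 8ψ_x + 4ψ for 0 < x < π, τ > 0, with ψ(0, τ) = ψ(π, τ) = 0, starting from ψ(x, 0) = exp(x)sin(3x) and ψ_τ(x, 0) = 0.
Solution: Substitute ψ = exp(x)u.
Then ψ_x = exp(x)(u_x + u), ψ_xx = exp(x)(u_xx + 2u_x + u), ψ_ττ = exp(x)u_ττ; substituting and dividing by exp(x), the lower-order terms cancel: u_ττ = 4u_xx (standard wave equation).
Data for u: u(x,0) = exp(-x)ψ(x,0) = sin(3x); u_τ(x,0) = exp(-x)ψ_τ(x,0) = 0. The boundary conditions carry over: u(0,τ) = u(π,τ) = 0.
Separating variables: u = Σ [A_n cos(ω_n τ) + B_n sin(ω_n τ)] sin(nx), ω_n = 2n. From ICs: A_3=1.
So u(x,τ) = sin(3x)cos(6τ), and ψ(x,τ) = exp(x)u(x,τ).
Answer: ψ(x, τ) = exp(x)sin(3x)cos(6τ)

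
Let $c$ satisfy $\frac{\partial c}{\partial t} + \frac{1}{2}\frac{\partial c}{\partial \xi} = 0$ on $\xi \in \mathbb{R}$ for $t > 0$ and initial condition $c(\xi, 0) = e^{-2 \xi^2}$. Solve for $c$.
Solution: By method of characteristics (waves move right with speed 1/2):
Along characteristics $\xi - \frac{1}{2}t =$ const, $c$ is constant, so $c(\xi,t) = f(\xi - \frac{1}{2}t)$ with $f = c( \cdot , 0)$.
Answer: $c(\xi, t) = e^{-2 (\xi - t/2)^2}$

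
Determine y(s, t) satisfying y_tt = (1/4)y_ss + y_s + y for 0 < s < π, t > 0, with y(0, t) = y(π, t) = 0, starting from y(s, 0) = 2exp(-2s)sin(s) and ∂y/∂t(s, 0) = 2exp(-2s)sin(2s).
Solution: Substitute y = exp(-2s)u, i.e. u = exp(2s)y.
By the product rule, y_s = exp(-2s)(u_s - 2u), y_ss = exp(-2s)(u_ss - 4u_s + 4u), y_tt = exp(-2s)u_tt.
Substituting into the PDE and dividing by exp(-2s): u_tt = (1/4)(u_ss - 4u_s + 4u) + (u_s - 2u) + u.
The lower-order terms cancel, leaving the standard wave equation u_tt = (1/4)u_ss.
Initial data for u: u(s,0) = exp(2s)y(s,0) = 2sin(s); u_t(s,0) = exp(2s)y_t(s,0) = 2sin(2s). The boundary conditions carry over: u(0,t) = u(π,t) = 0.
Solve for u:
  Using separation of variables u = X(s)T(t):
  Eigenfunctions: sin(ns), n = 1, 2, 3, ...
  General solution: u(s, t) = Σ [A_n cos(n t/2) + B_n sin(n t/2)] sin(ns)
  From u(s,0) = 2sin(s): A_1=2. From u_t(s,0) = 2sin(2s), using u_t(s,0) = Σ ω_n B_n sin(ns) with ω_n = n/2: B_2 = 2/1 = 2.
Hence u(s,t) = 2sin(s)cos(t/2) + 2sin(2s)sin(t).
Transform back: y(s,t) = exp(-2s)u(s,t).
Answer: y(s, t) = 2exp(-2s)sin(s)cos(t/2) + 2exp(-2s)sin(2s)sin(t)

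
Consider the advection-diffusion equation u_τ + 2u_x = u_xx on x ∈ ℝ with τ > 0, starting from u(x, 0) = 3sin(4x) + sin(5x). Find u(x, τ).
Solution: Change to a moving frame: let η = x - 2τ, σ = τ and write u(x,τ) = w(η,σ).
By the chain rule u_τ = w_σ - 2w_η, u_x = w_η, u_xx = w_ηη.
Then u_τ + 2u_x = w_σ: the advection term cancels and the PDE becomes the heat equation w_σ = w_ηη on η ∈ ℝ.
Initial data: w(η,0) = u(η,0) = 3sin(4η) + sin(5η).
On η ∈ ℝ each mode satisfies (sin(nη))″ = -n² sin(nη), so exp(-n²σ) sin(nη) solves the heat equation; by superposition w(η,σ) = Σ c_n exp(-n²σ) sin(nη).
Reading off the coefficients: c_4=3, c_5=1, so w(η,σ) = 3exp(-16σ)sin(4η) + exp(-25σ)sin(5η).
Substituting back η = x - 2τ, σ = τ: u(x,τ) = w(x - 2τ, τ).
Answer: u(x, τ) = 3exp(-16τ)sin(4x - 8τ) + exp(-25τ)sin(5x - 10τ)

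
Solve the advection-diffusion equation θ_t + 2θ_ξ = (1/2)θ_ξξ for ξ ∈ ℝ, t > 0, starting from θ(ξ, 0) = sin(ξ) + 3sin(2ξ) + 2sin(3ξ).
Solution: Change to a moving frame: let η = ξ - 2t, σ = t and write θ(ξ,t) = u(η,σ).
By the chain rule θ_t = u_σ - 2u_η, θ_ξ = u_η, θ_ξξ = u_ηη.
Then θ_t + 2θ_ξ = u_σ: the advection term cancels and the PDE becomes the heat equation u_σ = (1/2)u_ηη on η ∈ ℝ.
Initial data: u(η,0) = θ(η,0) = sin(η) + 3sin(2η) + 2sin(3η).
On η ∈ ℝ each mode satisfies (sin(nη))″ = -n² sin(nη), so exp(-n²σ/2) sin(nη) solves the heat equation; by superposition u(η,σ) = Σ c_n exp(-n²σ/2) sin(nη).
Reading off the coefficients: c_1=1, c_2=3, c_3=2, so u(η,σ) = 3exp(-2σ)sin(2η) + exp(-σ/2)sin(η) + 2exp(-9σ/2)sin(3η).
Substituting back η = ξ - 2t, σ = t: θ(ξ,t) = u(ξ - 2t, t).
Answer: θ(ξ, t) = -3exp(-2t)sin(4t - 2ξ) - exp(-t/2)sin(2t - ξ) - 2exp(-9t/2)sin(6t - 3ξ)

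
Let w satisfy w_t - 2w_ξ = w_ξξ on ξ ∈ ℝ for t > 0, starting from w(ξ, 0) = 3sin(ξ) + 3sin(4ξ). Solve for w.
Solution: Change to a moving frame: let η = ξ + 2t, σ = t and write w(ξ,t) = u(η,σ).
By the chain rule w_t = u_σ + 2u_η, w_ξ = u_η, w_ξξ = u_ηη.
Then w_t - 2w_ξ = u_σ: the advection term cancels and the PDE becomes the heat equation u_σ = u_ηη on η ∈ ℝ.
Initial data: u(η,0) = w(η,0) = 3sin(η) + 3sin(4η).
On η ∈ ℝ each mode satisfies (sin(nη))″ = -n² sin(nη), so exp(-n²σ) sin(nη) solves the heat equation; by superposition u(η,σ) = Σ c_n exp(-n²σ) sin(nη).
Reading off the coefficients: c_1=3, c_4=3, so u(η,σ) = 3exp(-σ)sin(η) + 3exp(-16σ)sin(4η).
Substituting back η = ξ + 2t, σ = t: w(ξ,t) = u(ξ + 2t, t).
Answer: w(ξ, t) = 3exp(-t)sin(2t + ξ) + 3exp(-16t)sin(8t + 4ξ)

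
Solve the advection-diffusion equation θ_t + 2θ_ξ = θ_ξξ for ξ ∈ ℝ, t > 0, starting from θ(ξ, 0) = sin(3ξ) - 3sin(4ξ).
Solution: Change to a moving frame: let η = ξ - 2t, σ = t and write θ(ξ,t) = u(η,σ).
By the chain rule θ_t = u_σ - 2u_η, θ_ξ = u_η, θ_ξξ = u_ηη.
Then θ_t + 2θ_ξ = u_σ: the advection term cancels and the PDE becomes the heat equation u_σ = u_ηη on η ∈ ℝ.
Initial data: u(η,0) = θ(η,0) = sin(3η) - 3sin(4η).
On η ∈ ℝ each mode satisfies (sin(nη))″ = -n² sin(nη), so exp(-n²σ) sin(nη) solves the heat equation; by superposition u(η,σ) = Σ c_n exp(-n²σ) sin(nη).
Reading off the coefficients: c_3=1, c_4=-3, so u(η,σ) = exp(-9σ)sin(3η) - 3exp(-16σ)sin(4η).
Substituting back η = ξ - 2t, σ = t: θ(ξ,t) = u(ξ - 2t, t).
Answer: θ(ξ, t) = -exp(-9t)sin(6t - 3ξ) + 3exp(-16t)sin(8t - 4ξ)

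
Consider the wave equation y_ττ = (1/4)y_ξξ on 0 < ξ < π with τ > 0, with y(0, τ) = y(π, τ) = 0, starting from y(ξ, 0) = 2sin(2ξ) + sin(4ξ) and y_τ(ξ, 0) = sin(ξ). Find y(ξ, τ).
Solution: Using separation of variables y = X(ξ)T(τ):
Eigenfunctions: sin(nξ), n = 1, 2, 3, ...
General solution: y(ξ, τ) = Σ [A_n cos(n τ/2) + B_n sin(n τ/2)] sin(nξ)
From y(ξ,0) = 2sin(2ξ) + sin(4ξ): A_2=2, A_4=1. From y_τ(ξ,0) = sin(ξ), using y_τ(ξ,0) = Σ ω_n B_n sin(nξ) with ω_n = n/2: B_1 = 1/(1/2) = 2.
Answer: y(ξ, τ) = 2sin(ξ)sin(τ/2) + 2sin(2ξ)cos(τ) + sin(4ξ)cos(2τ)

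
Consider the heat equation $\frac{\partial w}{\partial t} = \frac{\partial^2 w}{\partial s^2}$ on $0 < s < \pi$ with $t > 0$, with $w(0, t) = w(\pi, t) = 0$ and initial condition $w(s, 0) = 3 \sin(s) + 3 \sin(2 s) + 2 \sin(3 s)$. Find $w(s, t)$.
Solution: Separating variables: $w = \sum c_n e^{-n^2t} \sin(ns)$. From $w(s,0) = 3 \sin(s) + 3 \sin(2 s) + 2 \sin(3 s)$: $c_1=3, c_2=3, c_3=2$.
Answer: $w(s, t) = 3 e^{-t} \sin(s) + 3 e^{-4 t} \sin(2 s) + 2 e^{-9 t} \sin(3 s)$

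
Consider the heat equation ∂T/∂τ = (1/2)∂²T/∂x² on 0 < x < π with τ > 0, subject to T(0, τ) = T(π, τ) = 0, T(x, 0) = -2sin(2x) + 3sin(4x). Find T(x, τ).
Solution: Using separation of variables T = X(x)G(τ):
Eigenfunctions: sin(nx), n = 1, 2, 3, ...
General solution: T(x, τ) = Σ c_n sin(nx) exp(-n² τ/2)
Matching T(x,0) = -2sin(2x) + 3sin(4x) term by term: c_2=-2, c_4=3.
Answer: T(x, τ) = -2exp(-2τ)sin(2x) + 3exp(-8τ)sin(4x)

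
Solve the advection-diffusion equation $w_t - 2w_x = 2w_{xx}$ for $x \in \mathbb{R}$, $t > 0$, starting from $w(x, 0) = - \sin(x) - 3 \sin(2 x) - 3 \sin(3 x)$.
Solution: Change to a moving frame: let $\eta = x + 2t$, $\sigma = t$ and write $w(x,t) = u(\eta,\sigma)$.
By the chain rule $w_t = u_{\sigma} + 2u_{\eta}$, $w_x = u_{\eta}$, $w_{xx} = u_{\eta\eta}$.
Then $w_t - 2w_x = u_{\sigma}$: the advection term cancels and the PDE becomes the heat equation $u_{\sigma} = 2u_{\eta\eta}$ on $\eta \in \mathbb{R}$.
Initial data: $u(\eta,0) = w(\eta,0) = - \sin(\eta) - 3 \sin(2 \eta) - 3 \sin(3 \eta)$.
On $\eta \in \mathbb{R}$ each mode satisfies $(\sin(n\eta))'' = -n^2 \sin(n\eta)$, so $e^{-2n^2\sigma} \sin(n\eta)$ solves the heat equation; by superposition $u(\eta,\sigma) = \sum c_n e^{-2n^2\sigma} \sin(n\eta)$.
Reading off the coefficients: $c_1=-1, c_2=-3, c_3=-3$, so $u(\eta,\sigma) = - e^{-2 \sigma} \sin(\eta) - 3 e^{-8 \sigma} \sin(2 \eta) - 3 e^{-18 \sigma} \sin(3 \eta)$.
Substituting back $\eta = x + 2t$, $\sigma = t$: $w(x,t) = u(x + 2t, t)$.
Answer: $w(x, t) = - e^{-2 t} \sin(2 t + x) - 3 e^{-8 t} \sin(4 t + 2 x) - 3 e^{-18 t} \sin(6 t + 3 x)$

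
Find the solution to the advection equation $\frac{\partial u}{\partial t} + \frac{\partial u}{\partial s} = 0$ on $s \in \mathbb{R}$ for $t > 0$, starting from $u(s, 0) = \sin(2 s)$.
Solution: By characteristics ($ds/dt = 1$), $u(s,t) = f(s - t)$ with $f = u( \cdot , 0)$.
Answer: $u(s, t) = \sin(2 s - 2 t)$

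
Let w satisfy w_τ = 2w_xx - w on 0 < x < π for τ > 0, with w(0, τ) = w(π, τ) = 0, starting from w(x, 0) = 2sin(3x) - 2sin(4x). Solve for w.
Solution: Substitute w = exp(-τ)u.
Then w_τ = exp(-τ)(u_τ - u), w_xx = exp(-τ)u_xx; substituting and dividing by exp(-τ), the lower-order terms cancel: u_τ = 2u_xx (standard heat equation).
Data for u: u(x,0) = w(x,0) = 2sin(3x) - 2sin(4x). The boundary conditions carry over: u(0,τ) = u(π,τ) = 0.
Separating variables: u = Σ c_n exp(-2n²τ) sin(nx). From u(x,0) = 2sin(3x) - 2sin(4x): c_3=2, c_4=-2.
So u(x,τ) = 2exp(-18τ)sin(3x) - 2exp(-32τ)sin(4x), and w(x,τ) = exp(-τ)u(x,τ).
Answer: w(x, τ) = 2exp(-19τ)sin(3x) - 2exp(-33τ)sin(4x)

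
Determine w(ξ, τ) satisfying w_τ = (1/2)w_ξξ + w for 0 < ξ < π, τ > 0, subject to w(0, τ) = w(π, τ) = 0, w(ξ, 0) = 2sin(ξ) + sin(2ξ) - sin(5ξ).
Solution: Substitute w = exp(τ)u.
Then w_τ = exp(τ)(u_τ + u), w_ξξ = exp(τ)u_ξξ; substituting and dividing by exp(τ), the lower-order terms cancel: u_τ = (1/2)u_ξξ (standard heat equation).
Data for u: u(ξ,0) = w(ξ,0) = 2sin(ξ) + sin(2ξ) - sin(5ξ). The boundary conditions carry over: u(0,τ) = u(π,τ) = 0.
Separating variables: u = Σ c_n exp(-n²τ/2) sin(nξ). From u(ξ,0) = 2sin(ξ) + sin(2ξ) - sin(5ξ): c_1=2, c_2=1, c_5=-1.
So u(ξ,τ) = exp(-2τ)sin(2ξ) + 2exp(-τ/2)sin(ξ) - exp(-25τ/2)sin(5ξ), and w(ξ,τ) = exp(τ)u(ξ,τ).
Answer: w(ξ, τ) = 2exp(τ/2)sin(ξ) + exp(-τ)sin(2ξ) - exp(-23τ/2)sin(5ξ)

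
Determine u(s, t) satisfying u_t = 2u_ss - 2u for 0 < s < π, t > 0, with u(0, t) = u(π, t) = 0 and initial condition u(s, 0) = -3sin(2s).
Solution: Substitute u = exp(-2t)w, i.e. w = exp(2t)u.
By the product rule, u_t = exp(-2t)(w_t - 2w), u_ss = exp(-2t)w_ss.
Substituting into the PDE and dividing by exp(-2t): w_t - 2w = 2w_ss - 2w.
The lower-order terms cancel, leaving the standard heat equation w_t = 2w_ss.
Initial data for w: w(s,0) = u(s,0) = -3sin(2s). The boundary conditions carry over: w(0,t) = w(π,t) = 0.
Solve for w:
  Using separation of variables w = X(s)T(t):
  Eigenfunctions: sin(ns), n = 1, 2, 3, ...
  General solution: w(s, t) = Σ c_n sin(ns) exp(-2n² t)
  Matching w(s,0) = -3sin(2s) term by term: c_2=-3.
Hence w(s,t) = -3exp(-8t)sin(2s).
Transform back: u(s,t) = exp(-2t)w(s,t).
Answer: u(s, t) = -3exp(-10t)sin(2s)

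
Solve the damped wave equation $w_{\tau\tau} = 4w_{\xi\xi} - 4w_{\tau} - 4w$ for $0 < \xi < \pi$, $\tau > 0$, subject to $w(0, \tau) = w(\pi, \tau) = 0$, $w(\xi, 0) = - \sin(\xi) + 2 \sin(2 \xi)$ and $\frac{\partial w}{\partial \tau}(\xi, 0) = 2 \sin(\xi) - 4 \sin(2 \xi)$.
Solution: Substitute $w = e^{-2\tau}u$, i.e. $u = e^{2\tau}w$.
By the product rule, $w_{\tau} = e^{-2\tau}(u_{\tau} - 2u)$, $w_{\tau\tau} = e^{-2\tau}(u_{\tau\tau} - 4u_{\tau} + 4u)$, $w_{\xi\xi} = e^{-2\tau}u_{\xi\xi}$.
Substituting into the PDE and dividing by $e^{-2\tau}$: $u_{\tau\tau} - 4u_{\tau} + 4u = 4u_{\xi\xi} - 4(u_{\tau} - 2u) - 4u$.
The lower-order terms cancel, leaving the standard wave equation $u_{\tau\tau} = 4u_{\xi\xi}$.
Initial data for $u$: $u(\xi,0) = w(\xi,0) = - \sin(\xi) + 2 \sin(2 \xi)$; $u_{\tau}(\xi,0) = w_{\tau}(\xi,0) + 2w(\xi,0) = 0$. The boundary conditions carry over: $u(0,\tau) = u(\pi,\tau) = 0$.
Solve for $u$:
  Using separation of variables $u = X(\xi)T(\tau)$:
  Eigenfunctions: $\sin(n\xi)$, $n = 1, 2, 3, \ldots$
  General solution: $u(\xi, \tau) = \sum [A_n \cos(2n \tau) + B_n \sin(2n \tau)] \sin(n\xi)$
  From $u(\xi,0) = - \sin(\xi) + 2 \sin(2 \xi)$: $A_1=-1, A_2=2$. From $u_{\tau}(\xi,0) = 0$: all $B_n = 0$.
Hence $u(\xi,\tau) = - \sin(\xi) \cos(2 \tau) + 2 \sin(2 \xi) \cos(4 \tau)$.
Transform back: $w(\xi,\tau) = e^{-2\tau}u(\xi,\tau)$.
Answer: $w(\xi, \tau) = - e^{-2 \tau} \sin(\xi) \cos(2 \tau) + 2 e^{-2 \tau} \sin(2 \xi) \cos(4 \tau)$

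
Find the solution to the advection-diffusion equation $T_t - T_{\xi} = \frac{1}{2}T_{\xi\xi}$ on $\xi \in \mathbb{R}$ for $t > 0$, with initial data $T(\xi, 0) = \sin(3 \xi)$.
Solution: Moving frame: $\eta = \xi + t$, $\sigma = t$, $T = u(\eta,\sigma)$, so $T_t = u_{\sigma} + u_{\eta}$ and $T_{\xi\xi} = u_{\eta\eta}$.
Hence $T_t - T_{\xi} = u_{\sigma}$ and the PDE becomes the heat equation $u_{\sigma} = \frac{1}{2}u_{\eta\eta}$ on $\eta \in \mathbb{R}$.
Initial data: $u(\eta,0) = T(\eta,0) = \sin(3 \eta)$. Each mode $\sin(n\eta)$ decays as $e^{-n^2\sigma/2}$ on $\mathbb{R}$, so $u(\eta,\sigma) = \sum c_n e^{-n^2\sigma/2} \sin(n\eta)$ with $c_3=1$: $u(\eta,\sigma) = e^{-9 \sigma/2} \sin(3 \eta)$.
Substituting back: $T(\xi,t) = u(\xi + t, t)$.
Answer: $T(\xi, t) = e^{-9 t/2} \sin(3 \xi + 3 t)$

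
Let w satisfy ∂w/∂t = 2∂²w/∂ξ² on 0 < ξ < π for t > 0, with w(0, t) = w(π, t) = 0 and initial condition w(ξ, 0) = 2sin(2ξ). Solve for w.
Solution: Using separation of variables w = X(ξ)T(t):
Eigenfunctions: sin(nξ), n = 1, 2, 3, ...
General solution: w(ξ, t) = Σ c_n sin(nξ) exp(-2n² t)
Matching w(ξ,0) = 2sin(2ξ) term by term: c_2=2.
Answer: w(ξ, t) = 2exp(-8t)sin(2ξ)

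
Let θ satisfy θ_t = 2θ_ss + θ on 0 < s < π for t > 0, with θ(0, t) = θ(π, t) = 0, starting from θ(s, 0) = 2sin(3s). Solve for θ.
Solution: Substitute θ = exp(t)u, i.e. u = exp(-t)θ.
By the product rule, θ_t = exp(t)(u_t + u), θ_ss = exp(t)u_ss.
Substituting into the PDE and dividing by exp(t): u_t + u = 2u_ss + u.
The lower-order terms cancel, leaving the standard heat equation u_t = 2u_ss.
Initial data for u: u(s,0) = θ(s,0) = 2sin(3s). The boundary conditions carry over: u(0,t) = u(π,t) = 0.
Solve for u:
  Using separation of variables u = X(s)G(t):
  Eigenfunctions: sin(ns), n = 1, 2, 3, ...
  General solution: u(s, t) = Σ c_n sin(ns) exp(-2n² t)
  Matching u(s,0) = 2sin(3s) term by term: c_3=2.
Hence u(s,t) = 2exp(-18t)sin(3s).
Transform back: θ(s,t) = exp(t)u(s,t).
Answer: θ(s, t) = 2exp(-17t)sin(3s)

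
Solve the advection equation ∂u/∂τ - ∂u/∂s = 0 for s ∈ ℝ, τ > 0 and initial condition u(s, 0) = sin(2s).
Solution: By method of characteristics (waves move left with speed 1):
Along characteristics s + τ = const, u is constant, so u(s,τ) = f(s + τ) with f = u(·, 0).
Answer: u(s, τ) = sin(2s + 2τ)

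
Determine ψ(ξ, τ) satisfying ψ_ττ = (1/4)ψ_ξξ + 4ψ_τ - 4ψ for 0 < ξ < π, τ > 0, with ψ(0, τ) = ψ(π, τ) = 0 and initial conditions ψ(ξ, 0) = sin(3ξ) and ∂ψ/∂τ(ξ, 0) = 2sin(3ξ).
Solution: Substitute ψ = exp(2τ)u, i.e. u = exp(-2τ)ψ.
By the product rule, ψ_τ = exp(2τ)(u_τ + 2u), ψ_ττ = exp(2τ)(u_ττ + 4u_τ + 4u), ψ_ξξ = exp(2τ)u_ξξ.
Substituting into the PDE and dividing by exp(2τ): u_ττ + 4u_τ + 4u = (1/4)u_ξξ + 4(u_τ + 2u) - 4u.
The lower-order terms cancel, leaving the standard wave equation u_ττ = (1/4)u_ξξ.
Initial data for u: u(ξ,0) = ψ(ξ,0) = sin(3ξ); u_τ(ξ,0) = ψ_τ(ξ,0) - 2ψ(ξ,0) = 0. The boundary conditions carry over: u(0,τ) = u(π,τ) = 0.
Solve for u:
  Using separation of variables u = X(ξ)T(τ):
  Eigenfunctions: sin(nξ), n = 1, 2, 3, ...
  General solution: u(ξ, τ) = Σ [A_n cos(n τ/2) + B_n sin(n τ/2)] sin(nξ)
  From u(ξ,0) = sin(3ξ): A_3=1. From u_τ(ξ,0) = 0: all B_n = 0.
Hence u(ξ,τ) = sin(3ξ)cos(3τ/2).
Transform back: ψ(ξ,τ) = exp(2τ)u(ξ,τ).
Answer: ψ(ξ, τ) = exp(2τ)sin(3ξ)cos(3τ/2)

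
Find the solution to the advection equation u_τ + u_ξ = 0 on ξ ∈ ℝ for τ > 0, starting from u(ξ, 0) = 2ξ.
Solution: By method of characteristics (waves move right with speed 1):
Along characteristics ξ - τ = const, u is constant, so u(ξ,τ) = f(ξ - τ) with f = u(·, 0).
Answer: u(ξ, τ) = 2ξ - 2τ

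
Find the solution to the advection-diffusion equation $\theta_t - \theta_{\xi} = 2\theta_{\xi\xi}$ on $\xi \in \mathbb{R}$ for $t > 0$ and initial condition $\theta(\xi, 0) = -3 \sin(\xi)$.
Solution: Moving frame: $\eta = \xi + t$, $\sigma = t$, $\theta = u(\eta,\sigma)$, so $\theta_t = u_{\sigma} + u_{\eta}$ and $\theta_{\xi\xi} = u_{\eta\eta}$.
Hence $\theta_t - \theta_{\xi} = u_{\sigma}$ and the PDE becomes the heat equation $u_{\sigma} = 2u_{\eta\eta}$ on $\eta \in \mathbb{R}$.
Initial data: $u(\eta,0) = \theta(\eta,0) = -3 \sin(\eta)$. Each mode $\sin(n\eta)$ decays as $e^{-2n^2\sigma}$ on $\mathbb{R}$, so $u(\eta,\sigma) = \sum c_n e^{-2n^2\sigma} \sin(n\eta)$ with $c_1=-3$: $u(\eta,\sigma) = -3 e^{-2 \sigma} \sin(\eta)$.
Substituting back: $\theta(\xi,t) = u(\xi + t, t)$.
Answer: $\theta(\xi, t) = -3 e^{-2 t} \sin(\xi + t)$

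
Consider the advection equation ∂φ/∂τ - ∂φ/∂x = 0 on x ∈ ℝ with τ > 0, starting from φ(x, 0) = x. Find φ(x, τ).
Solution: By method of characteristics (waves move left with speed 1):
Along characteristics x + τ = const, φ is constant, so φ(x,τ) = f(x + τ) with f = φ(·, 0).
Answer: φ(x, τ) = x + τ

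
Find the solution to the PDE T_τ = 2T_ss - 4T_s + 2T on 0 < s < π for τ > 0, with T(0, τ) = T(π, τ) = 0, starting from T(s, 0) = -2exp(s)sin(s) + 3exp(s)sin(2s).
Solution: Substitute T = exp(s)u, i.e. u = exp(-s)T.
By the product rule, T_s = exp(s)(u_s + u), T_ss = exp(s)(u_ss + 2u_s + u), T_τ = exp(s)u_τ.
Substituting into the PDE and dividing by exp(s): u_τ = 2(u_ss + 2u_s + u) - 4(u_s + u) + 2u.
The lower-order terms cancel, leaving the standard heat equation u_τ = 2u_ss.
Initial data for u: u(s,0) = exp(-s)T(s,0) = -2sin(s) + 3sin(2s). The boundary conditions carry over: u(0,τ) = u(π,τ) = 0.
Solve for u:
  Using separation of variables u = X(s)G(τ):
  Eigenfunctions: sin(ns), n = 1, 2, 3, ...
  General solution: u(s, τ) = Σ c_n sin(ns) exp(-2n² τ)
  Matching u(s,0) = -2sin(s) + 3sin(2s) term by term: c_1=-2, c_2=3.
Hence u(s,τ) = -2exp(-2τ)sin(s) + 3exp(-8τ)sin(2s).
Transform back: T(s,τ) = exp(s)u(s,τ).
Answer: T(s, τ) = -2exp(s)exp(-2τ)sin(s) + 3exp(s)exp(-8τ)sin(2s)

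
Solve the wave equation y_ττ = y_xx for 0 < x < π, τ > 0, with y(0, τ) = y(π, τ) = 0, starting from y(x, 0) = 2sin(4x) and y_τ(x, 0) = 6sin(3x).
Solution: Separating variables: y = Σ [A_n cos(ω_n τ) + B_n sin(ω_n τ)] sin(nx), ω_n = n. From ICs (B_n = velocity coefficient / ω_n): A_4=2, B_3=2.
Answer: y(x, τ) = 2sin(3x)sin(3τ) + 2sin(4x)cos(4τ)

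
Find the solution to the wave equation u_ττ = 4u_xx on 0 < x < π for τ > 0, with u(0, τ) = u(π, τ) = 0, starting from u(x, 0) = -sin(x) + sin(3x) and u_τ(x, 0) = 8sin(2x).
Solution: Using separation of variables u = X(x)T(τ):
Eigenfunctions: sin(nx), n = 1, 2, 3, ...
General solution: u(x, τ) = Σ [A_n cos(2n τ) + B_n sin(2n τ)] sin(nx)
From u(x,0) = -sin(x) + sin(3x): A_1=-1, A_3=1. From u_τ(x,0) = 8sin(2x), using u_τ(x,0) = Σ ω_n B_n sin(nx) with ω_n = 2n: B_2 = 8/4 = 2.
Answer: u(x, τ) = -sin(x)cos(2τ) + 2sin(2x)sin(4τ) + sin(3x)cos(6τ)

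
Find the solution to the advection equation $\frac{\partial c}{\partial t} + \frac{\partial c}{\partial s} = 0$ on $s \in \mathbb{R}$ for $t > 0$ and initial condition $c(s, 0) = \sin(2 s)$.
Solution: By characteristics ($ds/dt = 1$), $c(s,t) = f(s - t)$ with $f = c( \cdot , 0)$.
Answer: $c(s, t) = \sin(2 s - 2 t)$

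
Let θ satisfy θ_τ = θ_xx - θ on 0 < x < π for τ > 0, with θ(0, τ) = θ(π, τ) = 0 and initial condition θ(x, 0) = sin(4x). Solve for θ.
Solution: Substitute θ = exp(-τ)u, i.e. u = exp(τ)θ.
By the product rule, θ_τ = exp(-τ)(u_τ - u), θ_xx = exp(-τ)u_xx.
Substituting into the PDE and dividing by exp(-τ): u_τ - u = u_xx - u.
The lower-order terms cancel, leaving the standard heat equation u_τ = u_xx.
Initial data for u: u(x,0) = θ(x,0) = sin(4x). The boundary conditions carry over: u(0,τ) = u(π,τ) = 0.
Solve for u:
  Using separation of variables u = X(x)G(τ):
  Eigenfunctions: sin(nx), n = 1, 2, 3, ...
  General solution: u(x, τ) = Σ c_n sin(nx) exp(-n² τ)
  Matching u(x,0) = sin(4x) term by term: c_4=1.
Hence u(x,τ) = exp(-16τ)sin(4x).
Transform back: θ(x,τ) = exp(-τ)u(x,τ).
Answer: θ(x, τ) = exp(-17τ)sin(4x)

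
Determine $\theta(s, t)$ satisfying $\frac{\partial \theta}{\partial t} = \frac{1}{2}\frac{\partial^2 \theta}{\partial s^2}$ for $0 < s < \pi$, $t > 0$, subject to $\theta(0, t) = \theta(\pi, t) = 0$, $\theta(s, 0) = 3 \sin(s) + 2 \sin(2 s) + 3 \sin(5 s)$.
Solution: Separating variables: $\theta = \sum c_n e^{-n^2t/2} \sin(ns)$. From $\theta(s,0) = 3 \sin(s) + 2 \sin(2 s) + 3 \sin(5 s)$: $c_1=3, c_2=2, c_5=3$.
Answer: $\theta(s, t) = 2 e^{-2 t} \sin(2 s) + 3 e^{-t/2} \sin(s) + 3 e^{-25 t/2} \sin(5 s)$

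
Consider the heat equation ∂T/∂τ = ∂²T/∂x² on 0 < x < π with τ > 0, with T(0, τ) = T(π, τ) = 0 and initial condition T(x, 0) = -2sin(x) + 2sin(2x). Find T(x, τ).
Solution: Using separation of variables T = X(x)G(τ):
Eigenfunctions: sin(nx), n = 1, 2, 3, ...
General solution: T(x, τ) = Σ c_n sin(nx) exp(-n² τ)
Matching T(x,0) = -2sin(x) + 2sin(2x) term by term: c_1=-2, c_2=2.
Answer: T(x, τ) = -2exp(-τ)sin(x) + 2exp(-4τ)sin(2x)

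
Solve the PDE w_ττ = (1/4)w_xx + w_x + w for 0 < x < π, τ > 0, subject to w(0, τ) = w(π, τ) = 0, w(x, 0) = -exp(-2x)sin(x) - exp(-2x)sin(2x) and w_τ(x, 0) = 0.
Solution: Substitute w = exp(-2x)u, i.e. u = exp(2x)w.
By the product rule, w_x = exp(-2x)(u_x - 2u), w_xx = exp(-2x)(u_xx - 4u_x + 4u), w_ττ = exp(-2x)u_ττ.
Substituting into the PDE and dividing by exp(-2x): u_ττ = (1/4)(u_xx - 4u_x + 4u) + (u_x - 2u) + u.
The lower-order terms cancel, leaving the standard wave equation u_ττ = (1/4)u_xx.
Initial data for u: u(x,0) = exp(2x)w(x,0) = -sin(x) - sin(2x); u_τ(x,0) = exp(2x)w_τ(x,0) = 0. The boundary conditions carry over: u(0,τ) = u(π,τ) = 0.
Solve for u:
  Using separation of variables u = X(x)T(τ):
  Eigenfunctions: sin(nx), n = 1, 2, 3, ...
  General solution: u(x, τ) = Σ [A_n cos(n τ/2) + B_n sin(n τ/2)] sin(nx)
  From u(x,0) = -sin(x) - sin(2x): A_1=-1, A_2=-1. From u_τ(x,0) = 0: all B_n = 0.
Hence u(x,τ) = -sin(x)cos(τ/2) - sin(2x)cos(τ).
Transform back: w(x,τ) = exp(-2x)u(x,τ).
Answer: w(x, τ) = -exp(-2x)sin(x)cos(τ/2) - exp(-2x)sin(2x)cos(τ)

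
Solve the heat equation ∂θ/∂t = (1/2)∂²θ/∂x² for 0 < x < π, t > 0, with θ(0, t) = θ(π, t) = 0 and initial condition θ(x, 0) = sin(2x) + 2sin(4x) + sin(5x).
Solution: Separating variables: θ = Σ c_n exp(-n²t/2) sin(nx). From θ(x,0) = sin(2x) + 2sin(4x) + sin(5x): c_2=1, c_4=2, c_5=1.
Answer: θ(x, t) = exp(-2t)sin(2x) + 2exp(-8t)sin(4x) + exp(-25t/2)sin(5x)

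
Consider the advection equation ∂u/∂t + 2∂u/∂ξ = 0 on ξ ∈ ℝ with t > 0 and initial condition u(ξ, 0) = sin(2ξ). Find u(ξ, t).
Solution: By characteristics (dξ/dt = 2), u(ξ,t) = f(ξ - 2t) with f = u(·, 0).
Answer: u(ξ, t) = -sin(4t - 2ξ)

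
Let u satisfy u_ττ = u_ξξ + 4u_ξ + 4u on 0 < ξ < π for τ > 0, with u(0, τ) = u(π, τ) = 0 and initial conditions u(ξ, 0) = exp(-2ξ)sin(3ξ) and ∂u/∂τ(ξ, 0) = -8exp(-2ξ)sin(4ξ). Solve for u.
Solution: Substitute u = exp(-2ξ)w.
Then u_ξ = exp(-2ξ)(w_ξ - 2w), u_ξξ = exp(-2ξ)(w_ξξ - 4w_ξ + 4w), u_ττ = exp(-2ξ)w_ττ; substituting and dividing by exp(-2ξ), the lower-order terms cancel: w_ττ = w_ξξ (standard wave equation).
Data for w: w(ξ,0) = exp(2ξ)u(ξ,0) = sin(3ξ); w_τ(ξ,0) = exp(2ξ)u_τ(ξ,0) = -8sin(4ξ). The boundary conditions carry over: w(0,τ) = w(π,τ) = 0.
Separating variables: w = Σ [A_n cos(ω_n τ) + B_n sin(ω_n τ)] sin(nξ), ω_n = n. From ICs (B_n = velocity coefficient / ω_n): A_3=1, B_4=-2.
So w(ξ,τ) = sin(3ξ)cos(3τ) - 2sin(4ξ)sin(4τ), and u(ξ,τ) = exp(-2ξ)w(ξ,τ).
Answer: u(ξ, τ) = exp(-2ξ)sin(3ξ)cos(3τ) - 2exp(-2ξ)sin(4ξ)sin(4τ)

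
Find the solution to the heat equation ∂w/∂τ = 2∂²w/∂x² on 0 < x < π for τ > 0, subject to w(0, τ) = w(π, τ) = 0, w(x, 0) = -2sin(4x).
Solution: Using separation of variables w = X(x)T(τ):
Eigenfunctions: sin(nx), n = 1, 2, 3, ...
General solution: w(x, τ) = Σ c_n sin(nx) exp(-2n² τ)
Matching w(x,0) = -2sin(4x) term by term: c_4=-2.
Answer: w(x, τ) = -2exp(-32τ)sin(4x)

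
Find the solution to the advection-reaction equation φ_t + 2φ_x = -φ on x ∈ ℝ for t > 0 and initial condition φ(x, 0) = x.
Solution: Substitute φ = exp(-t)u, i.e. u = exp(t)φ.
By the product rule, φ_t = exp(-t)(u_t - u), φ_x = exp(-t)u_x.
Substituting into the PDE and dividing by exp(-t): u_t - u + 2u_x = -u.
The lower-order terms cancel, leaving the standard advection equation u_t + 2u_x = 0.
Initial data for u: u(x,0) = φ(x,0) = x.
Solve for u:
  By method of characteristics (waves move right with speed 2):
  Along characteristics x - 2t = const, u is constant, so u(x,t) = f(x - 2t) with f = u(·, 0).
Hence u(x,t) = -2t + x.
Transform back: φ(x,t) = exp(-t)u(x,t).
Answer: φ(x, t) = -2texp(-t) + xexp(-t)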